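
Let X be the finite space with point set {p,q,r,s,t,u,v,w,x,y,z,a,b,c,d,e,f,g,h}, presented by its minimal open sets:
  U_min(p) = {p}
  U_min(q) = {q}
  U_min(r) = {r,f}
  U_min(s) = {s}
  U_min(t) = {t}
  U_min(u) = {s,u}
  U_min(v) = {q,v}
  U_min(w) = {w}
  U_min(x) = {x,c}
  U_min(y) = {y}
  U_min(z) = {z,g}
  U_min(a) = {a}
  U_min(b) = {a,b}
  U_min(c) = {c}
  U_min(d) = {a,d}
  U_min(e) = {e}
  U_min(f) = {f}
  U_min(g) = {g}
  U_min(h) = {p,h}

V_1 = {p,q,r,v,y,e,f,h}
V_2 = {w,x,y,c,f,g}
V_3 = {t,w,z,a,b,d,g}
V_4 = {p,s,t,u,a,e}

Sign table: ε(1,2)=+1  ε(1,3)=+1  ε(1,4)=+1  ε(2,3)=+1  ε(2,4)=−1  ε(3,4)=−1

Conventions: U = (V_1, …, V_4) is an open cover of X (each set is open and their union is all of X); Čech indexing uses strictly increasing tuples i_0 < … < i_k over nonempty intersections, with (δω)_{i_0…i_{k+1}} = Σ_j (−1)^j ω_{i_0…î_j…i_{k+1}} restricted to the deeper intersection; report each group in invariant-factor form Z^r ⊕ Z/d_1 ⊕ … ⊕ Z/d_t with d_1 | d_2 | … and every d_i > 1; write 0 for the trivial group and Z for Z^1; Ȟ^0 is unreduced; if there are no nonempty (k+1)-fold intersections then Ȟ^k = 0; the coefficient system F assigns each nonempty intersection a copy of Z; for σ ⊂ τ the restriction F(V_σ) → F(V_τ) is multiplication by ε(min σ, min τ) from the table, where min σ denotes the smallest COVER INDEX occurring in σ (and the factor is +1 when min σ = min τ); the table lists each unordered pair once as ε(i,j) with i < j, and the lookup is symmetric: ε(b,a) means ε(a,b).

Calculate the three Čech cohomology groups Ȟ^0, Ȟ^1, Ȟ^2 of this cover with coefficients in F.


nerve simplices:
  V12={y,f} V14={p,e} V23={w,g} V34={t,a}
C dims 4,4; δ0: rk 4, SNF 1^3·2
degree 0: 4−4−0 = 0 → Ȟ^0 ≅ 0
degree 1: 4−0−4 = 0 plus torsion [2] → Ȟ^1 ≅ Z/2
degree 2: 0−0−0 = 0 → Ȟ^2 ≅ 0

Ȟ^0 = 0, Ȟ^1 = Z/2, Ȟ^2 = 0


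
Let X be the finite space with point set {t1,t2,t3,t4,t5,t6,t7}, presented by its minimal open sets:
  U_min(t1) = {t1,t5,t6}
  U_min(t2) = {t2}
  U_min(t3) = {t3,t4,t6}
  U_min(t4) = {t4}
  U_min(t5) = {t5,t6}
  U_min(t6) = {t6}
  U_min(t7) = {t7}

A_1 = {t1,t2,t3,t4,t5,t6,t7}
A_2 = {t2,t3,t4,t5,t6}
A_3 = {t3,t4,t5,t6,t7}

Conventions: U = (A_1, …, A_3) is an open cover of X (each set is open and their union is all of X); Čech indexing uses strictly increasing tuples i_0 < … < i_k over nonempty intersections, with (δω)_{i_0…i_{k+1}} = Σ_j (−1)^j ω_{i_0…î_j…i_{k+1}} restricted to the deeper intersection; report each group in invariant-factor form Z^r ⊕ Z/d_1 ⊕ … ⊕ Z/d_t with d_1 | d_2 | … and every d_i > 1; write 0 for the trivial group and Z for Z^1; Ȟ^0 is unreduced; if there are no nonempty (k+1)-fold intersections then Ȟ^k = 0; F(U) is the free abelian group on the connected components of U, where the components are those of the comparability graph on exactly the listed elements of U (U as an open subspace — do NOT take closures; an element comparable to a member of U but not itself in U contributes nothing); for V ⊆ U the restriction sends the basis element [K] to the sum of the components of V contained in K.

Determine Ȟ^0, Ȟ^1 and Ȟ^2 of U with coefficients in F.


Ȟ^0 = Z^3, Ȟ^1 = 0, Ȟ^2 = 0

nonempty intersections:
  A12={t2,t3,t4,t5,t6} A13={t3,t4,t5,t6,t7} A23={t3,t4,t5,t6}
  A123={t3,t4,t5,t6}
components per intersection:
  A1: {t1,t3,t4,t5,t6} {t2} {t7}
  A2: {t2} {t3,t4,t5,t6}
  A3: {t3,t4,t5,t6} {t7}
  A12: {t2} {t3,t4,t5,t6}
  A13: {t3,t4,t5,t6} {t7}
  A23: {t3,t4,t5,t6}
  A123: {t3,t4,t5,t6}
C dims 7,5,1; δ0: rk 4, SNF 1^4; δ1: rk 1, SNF 1^1
Ȟ^0: (7−4)−0=3 ⇒ Z^3
Ȟ^1: (5−1)−4=0 ⇒ 0
Ȟ^2: (1−0)−1=0 ⇒ 0


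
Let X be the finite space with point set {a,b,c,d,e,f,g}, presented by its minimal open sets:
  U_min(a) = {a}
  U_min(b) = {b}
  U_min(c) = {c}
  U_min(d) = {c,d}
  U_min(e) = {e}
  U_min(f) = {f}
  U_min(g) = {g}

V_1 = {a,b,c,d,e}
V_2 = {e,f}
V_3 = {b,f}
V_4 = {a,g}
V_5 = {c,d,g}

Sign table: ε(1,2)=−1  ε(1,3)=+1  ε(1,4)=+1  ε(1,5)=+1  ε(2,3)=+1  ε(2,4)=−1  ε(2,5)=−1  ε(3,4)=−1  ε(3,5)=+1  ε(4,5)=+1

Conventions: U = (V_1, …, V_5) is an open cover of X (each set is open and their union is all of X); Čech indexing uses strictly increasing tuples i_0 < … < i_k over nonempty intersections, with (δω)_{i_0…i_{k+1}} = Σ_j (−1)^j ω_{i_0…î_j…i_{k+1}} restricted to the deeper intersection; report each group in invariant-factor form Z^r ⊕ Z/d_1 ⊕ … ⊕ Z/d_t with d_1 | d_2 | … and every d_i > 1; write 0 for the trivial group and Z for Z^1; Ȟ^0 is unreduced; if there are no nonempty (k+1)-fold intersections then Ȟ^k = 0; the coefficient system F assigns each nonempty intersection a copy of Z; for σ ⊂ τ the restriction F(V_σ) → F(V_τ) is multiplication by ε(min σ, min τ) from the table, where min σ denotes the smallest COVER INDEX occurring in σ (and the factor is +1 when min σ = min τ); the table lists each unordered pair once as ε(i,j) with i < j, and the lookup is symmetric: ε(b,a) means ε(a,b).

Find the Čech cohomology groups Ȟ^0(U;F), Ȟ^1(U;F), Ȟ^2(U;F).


intersection data:
  V12={e} V13={b} V14={a} V15={c,d} V23={f} V45={g}
C dims 5,6; δ0: rk 5, SNF 1^4·2
Ȟ^0 = (5 − 5) − 0 = 0, so Ȟ^0 ≅ 0
Ȟ^1 = (6 − 0) − 5 = 1 plus torsion [2], so Ȟ^1 ≅ Z ⊕ Z/2
Ȟ^2 = (0 − 0) − 0 = 0, so Ȟ^2 ≅ 0

Ȟ^0 = 0, Ȟ^1 = Z ⊕ Z/2, Ȟ^2 = 0


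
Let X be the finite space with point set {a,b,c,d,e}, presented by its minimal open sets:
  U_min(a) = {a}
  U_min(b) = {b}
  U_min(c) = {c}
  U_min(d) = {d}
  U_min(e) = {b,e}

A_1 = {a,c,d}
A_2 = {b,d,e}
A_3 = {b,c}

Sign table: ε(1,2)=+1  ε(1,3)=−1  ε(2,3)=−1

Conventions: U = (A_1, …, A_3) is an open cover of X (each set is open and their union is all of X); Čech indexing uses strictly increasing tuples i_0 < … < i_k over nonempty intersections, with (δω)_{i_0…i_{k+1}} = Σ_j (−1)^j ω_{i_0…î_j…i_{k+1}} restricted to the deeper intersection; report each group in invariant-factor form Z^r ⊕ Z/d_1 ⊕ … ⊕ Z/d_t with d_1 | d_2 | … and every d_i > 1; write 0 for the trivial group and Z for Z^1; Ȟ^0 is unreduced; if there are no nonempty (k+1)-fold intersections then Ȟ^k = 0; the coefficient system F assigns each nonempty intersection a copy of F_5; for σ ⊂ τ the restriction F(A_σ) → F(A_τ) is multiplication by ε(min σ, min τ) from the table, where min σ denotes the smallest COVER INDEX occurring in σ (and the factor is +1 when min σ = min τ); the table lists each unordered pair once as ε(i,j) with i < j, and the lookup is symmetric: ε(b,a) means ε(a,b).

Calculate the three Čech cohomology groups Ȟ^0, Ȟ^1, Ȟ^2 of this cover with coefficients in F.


nonempty intersections:
  A12={d} A13={c} A23={b}
C dims 3,3; δ0: rk_F5 2
Ȟ^0: (3−2)−0=1 ⇒ Z/5
Ȟ^1: (3−0)−2=1 ⇒ Z/5
Ȟ^2: (0−0)−0=0 ⇒ 0

Ȟ^0(U;F) ≅ Z/5,  Ȟ^1(U;F) ≅ Z/5,  Ȟ^2(U;F) ≅ 0


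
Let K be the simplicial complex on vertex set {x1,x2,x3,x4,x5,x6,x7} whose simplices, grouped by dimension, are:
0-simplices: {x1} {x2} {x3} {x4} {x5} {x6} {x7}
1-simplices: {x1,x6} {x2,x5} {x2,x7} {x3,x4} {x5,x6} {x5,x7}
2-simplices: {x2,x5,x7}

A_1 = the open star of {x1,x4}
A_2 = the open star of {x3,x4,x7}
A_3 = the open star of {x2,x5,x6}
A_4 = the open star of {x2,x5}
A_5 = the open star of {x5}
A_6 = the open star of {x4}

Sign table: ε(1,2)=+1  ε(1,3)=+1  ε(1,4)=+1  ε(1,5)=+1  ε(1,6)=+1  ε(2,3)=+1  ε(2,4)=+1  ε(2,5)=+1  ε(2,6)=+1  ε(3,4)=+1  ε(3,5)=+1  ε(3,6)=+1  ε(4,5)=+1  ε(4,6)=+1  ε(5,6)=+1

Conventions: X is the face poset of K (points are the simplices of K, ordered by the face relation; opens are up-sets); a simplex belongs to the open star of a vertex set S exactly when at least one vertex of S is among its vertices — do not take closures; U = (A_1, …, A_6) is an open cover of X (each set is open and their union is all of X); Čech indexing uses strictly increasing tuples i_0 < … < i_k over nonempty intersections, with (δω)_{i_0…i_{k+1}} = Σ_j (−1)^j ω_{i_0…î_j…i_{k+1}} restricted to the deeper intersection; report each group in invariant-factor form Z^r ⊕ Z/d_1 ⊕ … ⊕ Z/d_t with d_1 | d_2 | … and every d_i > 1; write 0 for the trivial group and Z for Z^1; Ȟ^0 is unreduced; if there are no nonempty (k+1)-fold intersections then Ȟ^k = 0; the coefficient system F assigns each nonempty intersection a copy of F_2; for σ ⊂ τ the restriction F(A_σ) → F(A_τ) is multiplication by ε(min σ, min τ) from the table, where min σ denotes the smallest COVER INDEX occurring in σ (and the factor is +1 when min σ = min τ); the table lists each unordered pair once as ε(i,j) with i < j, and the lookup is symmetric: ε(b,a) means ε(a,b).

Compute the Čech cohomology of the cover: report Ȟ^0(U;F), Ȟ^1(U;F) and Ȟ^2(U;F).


nonempty intersections:
  A1={{x1},{x4},{x1,x6},{x3,x4}} A2={{x3},{x4},{x7},{x2,x7},{x3,x4},{x5,x7},{x2,x5,x7}} A3={{x2},{x5},{x6},{x1,x6},{x2,x5},{x2,x7},{x5,x6},{x5,x7},{x2,x5,x7}} A4={{x2},{x5},{x2,x5},{x2,x7},{x5,x6},{x5,x7},{x2,x5,x7}} A5={{x5},{x2,x5},{x5,x6},{x5,x7},{x2,x5,x7}} A6={{x4},{x3,x4}}
  A12={{x4},{x3,x4}} A13={{x1,x6}} A16={{x4},{x3,x4}} A23={{x2,x7},{x5,x7},{x2,x5,x7}} A24={{x2,x7},{x5,x7},{x2,x5,x7}} A25={{x5,x7},{x2,x5,x7}} A26={{x4},{x3,x4}} A34={{x2},{x5},{x2,x5},{x2,x7},{x5,x6},{x5,x7},{x2,x5,x7}} A35={{x5},{x2,x5},{x5,x6},{x5,x7},{x2,x5,x7}} A45={{x5},{x2,x5},{x5,x6},{x5,x7},{x2,x5,x7}}
  A126={{x4},{x3,x4}} A234={{x2,x7},{x5,x7},{x2,x5,x7}} A235={{x5,x7},{x2,x5,x7}} A245={{x5,x7},{x2,x5,x7}} A345={{x5},{x2,x5},{x5,x6},{x5,x7},{x2,x5,x7}}
  A2345={{x5,x7},{x2,x5,x7}}
C dims 6,10,5,1; δ0: rk_F2 5; δ1: rk_F2 4; δ2: rk_F2 1
Ȟ^0: (6−5)−0=1 ⇒ Z/2
Ȟ^1: (10−4)−5=1 ⇒ Z/2
Ȟ^2: (5−1)−4=0 ⇒ 0

Ȟ^0 ≅ Z/2, Ȟ^1 ≅ Z/2 and Ȟ^2 ≅ 0


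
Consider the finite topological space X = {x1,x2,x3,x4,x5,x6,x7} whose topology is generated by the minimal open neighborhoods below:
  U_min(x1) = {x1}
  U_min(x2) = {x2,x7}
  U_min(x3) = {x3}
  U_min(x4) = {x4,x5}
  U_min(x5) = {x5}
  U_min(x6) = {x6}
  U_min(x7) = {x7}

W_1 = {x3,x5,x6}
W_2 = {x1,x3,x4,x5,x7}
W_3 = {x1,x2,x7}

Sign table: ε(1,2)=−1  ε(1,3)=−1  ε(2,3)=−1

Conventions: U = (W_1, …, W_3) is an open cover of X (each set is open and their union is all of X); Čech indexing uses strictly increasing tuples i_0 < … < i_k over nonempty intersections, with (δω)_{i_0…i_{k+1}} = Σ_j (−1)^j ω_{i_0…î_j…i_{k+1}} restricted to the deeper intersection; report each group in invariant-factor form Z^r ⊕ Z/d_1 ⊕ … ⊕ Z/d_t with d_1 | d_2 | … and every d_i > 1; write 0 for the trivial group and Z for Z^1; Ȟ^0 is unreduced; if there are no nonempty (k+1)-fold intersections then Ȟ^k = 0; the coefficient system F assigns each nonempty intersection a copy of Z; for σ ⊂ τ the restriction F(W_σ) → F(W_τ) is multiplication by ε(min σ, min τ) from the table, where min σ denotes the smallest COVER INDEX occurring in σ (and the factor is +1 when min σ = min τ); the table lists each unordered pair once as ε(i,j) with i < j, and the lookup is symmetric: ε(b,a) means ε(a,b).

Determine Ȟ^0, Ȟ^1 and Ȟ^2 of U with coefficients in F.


nonempty intersections:
  W12={x3,x5} W23={x1,x7}
C dims 3,2; δ0: rk 2, SNF 1^2
Ȟ^0: (3−2)−0=1 ⇒ Z
Ȟ^1: (2−0)−2=0 ⇒ 0
Ȟ^2: (0−0)−0=0 ⇒ 0

Ȟ^0 = Z; Ȟ^1 = 0; Ȟ^2 = 0


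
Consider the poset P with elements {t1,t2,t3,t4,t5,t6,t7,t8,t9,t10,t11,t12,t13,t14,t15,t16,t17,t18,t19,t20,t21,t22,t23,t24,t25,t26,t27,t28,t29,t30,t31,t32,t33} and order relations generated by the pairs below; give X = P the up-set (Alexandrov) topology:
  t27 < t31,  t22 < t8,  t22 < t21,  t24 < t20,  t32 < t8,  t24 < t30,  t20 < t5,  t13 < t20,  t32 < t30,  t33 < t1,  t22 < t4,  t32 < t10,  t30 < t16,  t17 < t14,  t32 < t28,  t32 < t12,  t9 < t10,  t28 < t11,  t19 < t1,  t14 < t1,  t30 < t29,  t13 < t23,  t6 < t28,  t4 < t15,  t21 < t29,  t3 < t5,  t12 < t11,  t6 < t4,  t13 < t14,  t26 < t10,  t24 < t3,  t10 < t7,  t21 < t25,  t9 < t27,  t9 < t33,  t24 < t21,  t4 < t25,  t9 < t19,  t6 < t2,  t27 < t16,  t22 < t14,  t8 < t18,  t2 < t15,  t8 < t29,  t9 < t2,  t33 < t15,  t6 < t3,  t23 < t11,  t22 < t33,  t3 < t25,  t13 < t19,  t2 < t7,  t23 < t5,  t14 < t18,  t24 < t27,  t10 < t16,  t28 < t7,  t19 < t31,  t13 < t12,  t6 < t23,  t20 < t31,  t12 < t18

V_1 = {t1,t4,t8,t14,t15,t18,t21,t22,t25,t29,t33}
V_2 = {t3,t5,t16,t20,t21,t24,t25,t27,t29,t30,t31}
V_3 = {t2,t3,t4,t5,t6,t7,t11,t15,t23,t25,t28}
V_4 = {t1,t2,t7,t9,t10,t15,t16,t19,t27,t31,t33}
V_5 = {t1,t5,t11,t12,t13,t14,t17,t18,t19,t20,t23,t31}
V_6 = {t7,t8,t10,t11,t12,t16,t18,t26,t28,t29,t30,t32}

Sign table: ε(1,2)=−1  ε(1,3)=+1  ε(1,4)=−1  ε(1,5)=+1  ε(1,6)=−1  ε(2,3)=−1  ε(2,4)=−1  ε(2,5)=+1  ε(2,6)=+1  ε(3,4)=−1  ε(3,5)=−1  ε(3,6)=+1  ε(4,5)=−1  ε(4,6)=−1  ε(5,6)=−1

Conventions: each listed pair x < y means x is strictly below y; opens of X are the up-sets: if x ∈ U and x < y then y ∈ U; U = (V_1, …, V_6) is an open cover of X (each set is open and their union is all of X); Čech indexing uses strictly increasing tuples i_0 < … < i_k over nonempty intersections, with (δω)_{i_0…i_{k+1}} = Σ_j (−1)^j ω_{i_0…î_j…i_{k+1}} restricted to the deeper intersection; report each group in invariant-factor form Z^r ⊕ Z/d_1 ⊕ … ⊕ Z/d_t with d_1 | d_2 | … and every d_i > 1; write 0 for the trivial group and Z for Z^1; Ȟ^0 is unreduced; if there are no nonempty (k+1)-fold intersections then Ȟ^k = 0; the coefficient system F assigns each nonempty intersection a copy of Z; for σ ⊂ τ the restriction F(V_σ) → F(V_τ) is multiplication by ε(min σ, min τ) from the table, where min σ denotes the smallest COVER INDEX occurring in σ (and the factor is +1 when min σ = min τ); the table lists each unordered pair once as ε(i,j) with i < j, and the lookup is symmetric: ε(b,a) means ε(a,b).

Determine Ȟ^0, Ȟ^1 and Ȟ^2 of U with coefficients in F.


Ȟ^0 = 0, Ȟ^1 = Z/2, Ȟ^2 = Z

nerve simplices:
  V12={t21,t25,t29} V13={t4,t15,t25} V14={t1,t15,t33} V15={t1,t14,t18} V16={t8,t18,t29} V23={t3,t5,t25} V24={t16,t27,t31} V25={t5,t20,t31} V26={t16,t29,t30} V34={t2,t7,t15} V35={t5,t11,t23} V36={t7,t11,t28} V45={t1,t19,t31} V46={t7,t10,t16} V56={t11,t12,t18}
  V123={t25} V126={t29} V134={t15} V145={t1} V156={t18} V235={t5} V245={t31} V246={t16} V346={t7} V356={t11}
C dims 6,15,10; δ0: rk 6, SNF 1^5·2; δ1: rk 9, SNF 1^9
degree 0: 6−6−0 = 0 → Ȟ^0 ≅ 0
degree 1: 15−9−6 = 0 plus torsion [2] → Ȟ^1 ≅ Z/2
degree 2: 10−0−9 = 1 → Ȟ^2 ≅ Z


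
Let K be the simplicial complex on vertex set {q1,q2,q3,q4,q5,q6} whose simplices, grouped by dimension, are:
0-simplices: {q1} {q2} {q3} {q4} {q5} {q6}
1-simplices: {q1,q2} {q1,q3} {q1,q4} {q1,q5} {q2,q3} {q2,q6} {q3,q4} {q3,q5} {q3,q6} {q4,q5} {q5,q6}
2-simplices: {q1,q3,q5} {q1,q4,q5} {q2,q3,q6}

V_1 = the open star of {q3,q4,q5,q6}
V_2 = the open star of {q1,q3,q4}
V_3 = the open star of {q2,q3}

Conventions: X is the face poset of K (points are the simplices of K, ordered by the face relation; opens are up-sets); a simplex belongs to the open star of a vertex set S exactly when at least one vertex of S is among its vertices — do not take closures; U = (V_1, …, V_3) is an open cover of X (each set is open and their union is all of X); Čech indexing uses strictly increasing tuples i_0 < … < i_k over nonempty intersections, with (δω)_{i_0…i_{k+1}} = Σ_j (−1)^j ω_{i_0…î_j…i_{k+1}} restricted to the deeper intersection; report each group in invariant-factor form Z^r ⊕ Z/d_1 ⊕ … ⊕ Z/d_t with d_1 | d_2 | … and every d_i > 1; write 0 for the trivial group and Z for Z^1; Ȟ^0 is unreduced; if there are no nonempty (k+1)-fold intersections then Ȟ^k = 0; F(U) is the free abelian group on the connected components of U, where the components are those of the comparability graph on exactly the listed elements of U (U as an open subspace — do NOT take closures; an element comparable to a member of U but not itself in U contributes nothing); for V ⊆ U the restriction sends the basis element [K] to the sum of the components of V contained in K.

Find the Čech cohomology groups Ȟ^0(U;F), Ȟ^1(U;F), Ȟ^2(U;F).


intersection data:
  V1={{q3},{q4},{q5},{q6},{q1,q3},{q1,q4},{q1,q5},{q2,q3},{q2,q6},{q3,q4},{q3,q5},{q3,q6},{q4,q5},{q5,q6},{q1,q3,q5},{q1,q4,q5},{q2,q3,q6}} V2={{q1},{q3},{q4},{q1,q2},{q1,q3},{q1,q4},{q1,q5},{q2,q3},{q3,q4},{q3,q5},{q3,q6},{q4,q5},{q1,q3,q5},{q1,q4,q5},{q2,q3,q6}} V3={{q2},{q3},{q1,q2},{q1,q3},{q2,q3},{q2,q6},{q3,q4},{q3,q5},{q3,q6},{q1,q3,q5},{q2,q3,q6}}
  V12={{q3},{q4},{q1,q3},{q1,q4},{q1,q5},{q2,q3},{q3,q4},{q3,q5},{q3,q6},{q4,q5},{q1,q3,q5},{q1,q4,q5},{q2,q3,q6}} V13={{q3},{q1,q3},{q2,q3},{q2,q6},{q3,q4},{q3,q5},{q3,q6},{q1,q3,q5},{q2,q3,q6}} V23={{q3},{q1,q2},{q1,q3},{q2,q3},{q3,q4},{q3,q5},{q3,q6},{q1,q3,q5},{q2,q3,q6}}
  V123={{q3},{q1,q3},{q2,q3},{q3,q4},{q3,q5},{q3,q6},{q1,q3,q5},{q2,q3,q6}}
components per intersection:
  V1: {{q3},{q4},{q5},{q6},{q1,q3},{q1,q4},{q1,q5},{q2,q3},{q2,q6},{q3,q4},{q3,q5},{q3,q6},{q4,q5},{q5,q6},{q1,q3,q5},{q1,q4,q5},{q2,q3,q6}}
  V2: {{q1},{q3},{q4},{q1,q2},{q1,q3},{q1,q4},{q1,q5},{q2,q3},{q3,q4},{q3,q5},{q3,q6},{q4,q5},{q1,q3,q5},{q1,q4,q5},{q2,q3,q6}}
  V3: {{q2},{q3},{q1,q2},{q1,q3},{q2,q3},{q2,q6},{q3,q4},{q3,q5},{q3,q6},{q1,q3,q5},{q2,q3,q6}}
  V12: {{q3},{q4},{q1,q3},{q1,q4},{q1,q5},{q2,q3},{q3,q4},{q3,q5},{q3,q6},{q4,q5},{q1,q3,q5},{q1,q4,q5},{q2,q3,q6}}
  V13: {{q3},{q1,q3},{q2,q3},{q2,q6},{q3,q4},{q3,q5},{q3,q6},{q1,q3,q5},{q2,q3,q6}}
  V23: {{q3},{q1,q3},{q2,q3},{q3,q4},{q3,q5},{q3,q6},{q1,q3,q5},{q2,q3,q6}} {{q1,q2}}
  V123: {{q3},{q1,q3},{q2,q3},{q3,q4},{q3,q5},{q3,q6},{q1,q3,q5},{q2,q3,q6}}
C dims 3,4,1; δ0: rk 2, SNF 1^2; δ1: rk 1, SNF 1^1
Ȟ^0 = (3 − 2) − 0 = 1, so Ȟ^0 ≅ Z
Ȟ^1 = (4 − 1) − 2 = 1, so Ȟ^1 ≅ Z
Ȟ^2 = (1 − 0) − 1 = 0, so Ȟ^2 ≅ 0

Ȟ^0 = Z,  Ȟ^1 = Z,  Ȟ^2 = 0


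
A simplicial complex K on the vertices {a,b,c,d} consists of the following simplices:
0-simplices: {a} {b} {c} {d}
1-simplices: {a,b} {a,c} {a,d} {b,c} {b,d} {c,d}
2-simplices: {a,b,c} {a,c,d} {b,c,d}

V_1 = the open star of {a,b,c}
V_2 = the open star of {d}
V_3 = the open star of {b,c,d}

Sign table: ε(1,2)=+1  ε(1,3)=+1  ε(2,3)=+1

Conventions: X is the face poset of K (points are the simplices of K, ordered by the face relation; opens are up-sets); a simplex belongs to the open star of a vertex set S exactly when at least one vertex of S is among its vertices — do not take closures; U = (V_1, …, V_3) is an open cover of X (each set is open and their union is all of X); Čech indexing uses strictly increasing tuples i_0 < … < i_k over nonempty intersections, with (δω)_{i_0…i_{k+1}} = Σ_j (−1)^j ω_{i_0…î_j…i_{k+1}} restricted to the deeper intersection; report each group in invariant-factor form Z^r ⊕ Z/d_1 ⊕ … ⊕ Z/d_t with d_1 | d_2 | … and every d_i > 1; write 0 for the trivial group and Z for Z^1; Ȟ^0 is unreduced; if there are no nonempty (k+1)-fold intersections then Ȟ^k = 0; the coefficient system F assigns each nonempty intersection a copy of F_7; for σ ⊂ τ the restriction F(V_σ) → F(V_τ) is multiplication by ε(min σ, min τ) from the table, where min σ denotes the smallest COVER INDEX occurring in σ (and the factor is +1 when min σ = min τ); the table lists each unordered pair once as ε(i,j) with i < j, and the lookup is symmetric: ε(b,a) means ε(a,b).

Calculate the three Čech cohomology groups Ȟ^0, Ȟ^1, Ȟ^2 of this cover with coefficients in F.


Ȟ^0(U;F) ≅ Z/7, Ȟ^1(U;F) ≅ 0, Ȟ^2(U;F) ≅ 0

nerve simplices:
  V1={{a},{b},{c},{a,b},{a,c},{a,d},{b,c},{b,d},{c,d},{a,b,c},{a,c,d},{b,c,d}} V2={{d},{a,d},{b,d},{c,d},{a,c,d},{b,c,d}} V3={{b},{c},{d},{a,b},{a,c},{a,d},{b,c},{b,d},{c,d},{a,b,c},{a,c,d},{b,c,d}}
  V12={{a,d},{b,d},{c,d},{a,c,d},{b,c,d}} V13={{b},{c},{a,b},{a,c},{a,d},{b,c},{b,d},{c,d},{a,b,c},{a,c,d},{b,c,d}} V23={{d},{a,d},{b,d},{c,d},{a,c,d},{b,c,d}}
  V123={{a,d},{b,d},{c,d},{a,c,d},{b,c,d}}
C dims 3,3,1; δ0: rk_F7 2; δ1: rk_F7 1
degree 0: 3−2−0 = 1 → Ȟ^0 ≅ Z/7
degree 1: 3−1−2 = 0 → Ȟ^1 ≅ 0
degree 2: 1−0−1 = 0 → Ȟ^2 ≅ 0


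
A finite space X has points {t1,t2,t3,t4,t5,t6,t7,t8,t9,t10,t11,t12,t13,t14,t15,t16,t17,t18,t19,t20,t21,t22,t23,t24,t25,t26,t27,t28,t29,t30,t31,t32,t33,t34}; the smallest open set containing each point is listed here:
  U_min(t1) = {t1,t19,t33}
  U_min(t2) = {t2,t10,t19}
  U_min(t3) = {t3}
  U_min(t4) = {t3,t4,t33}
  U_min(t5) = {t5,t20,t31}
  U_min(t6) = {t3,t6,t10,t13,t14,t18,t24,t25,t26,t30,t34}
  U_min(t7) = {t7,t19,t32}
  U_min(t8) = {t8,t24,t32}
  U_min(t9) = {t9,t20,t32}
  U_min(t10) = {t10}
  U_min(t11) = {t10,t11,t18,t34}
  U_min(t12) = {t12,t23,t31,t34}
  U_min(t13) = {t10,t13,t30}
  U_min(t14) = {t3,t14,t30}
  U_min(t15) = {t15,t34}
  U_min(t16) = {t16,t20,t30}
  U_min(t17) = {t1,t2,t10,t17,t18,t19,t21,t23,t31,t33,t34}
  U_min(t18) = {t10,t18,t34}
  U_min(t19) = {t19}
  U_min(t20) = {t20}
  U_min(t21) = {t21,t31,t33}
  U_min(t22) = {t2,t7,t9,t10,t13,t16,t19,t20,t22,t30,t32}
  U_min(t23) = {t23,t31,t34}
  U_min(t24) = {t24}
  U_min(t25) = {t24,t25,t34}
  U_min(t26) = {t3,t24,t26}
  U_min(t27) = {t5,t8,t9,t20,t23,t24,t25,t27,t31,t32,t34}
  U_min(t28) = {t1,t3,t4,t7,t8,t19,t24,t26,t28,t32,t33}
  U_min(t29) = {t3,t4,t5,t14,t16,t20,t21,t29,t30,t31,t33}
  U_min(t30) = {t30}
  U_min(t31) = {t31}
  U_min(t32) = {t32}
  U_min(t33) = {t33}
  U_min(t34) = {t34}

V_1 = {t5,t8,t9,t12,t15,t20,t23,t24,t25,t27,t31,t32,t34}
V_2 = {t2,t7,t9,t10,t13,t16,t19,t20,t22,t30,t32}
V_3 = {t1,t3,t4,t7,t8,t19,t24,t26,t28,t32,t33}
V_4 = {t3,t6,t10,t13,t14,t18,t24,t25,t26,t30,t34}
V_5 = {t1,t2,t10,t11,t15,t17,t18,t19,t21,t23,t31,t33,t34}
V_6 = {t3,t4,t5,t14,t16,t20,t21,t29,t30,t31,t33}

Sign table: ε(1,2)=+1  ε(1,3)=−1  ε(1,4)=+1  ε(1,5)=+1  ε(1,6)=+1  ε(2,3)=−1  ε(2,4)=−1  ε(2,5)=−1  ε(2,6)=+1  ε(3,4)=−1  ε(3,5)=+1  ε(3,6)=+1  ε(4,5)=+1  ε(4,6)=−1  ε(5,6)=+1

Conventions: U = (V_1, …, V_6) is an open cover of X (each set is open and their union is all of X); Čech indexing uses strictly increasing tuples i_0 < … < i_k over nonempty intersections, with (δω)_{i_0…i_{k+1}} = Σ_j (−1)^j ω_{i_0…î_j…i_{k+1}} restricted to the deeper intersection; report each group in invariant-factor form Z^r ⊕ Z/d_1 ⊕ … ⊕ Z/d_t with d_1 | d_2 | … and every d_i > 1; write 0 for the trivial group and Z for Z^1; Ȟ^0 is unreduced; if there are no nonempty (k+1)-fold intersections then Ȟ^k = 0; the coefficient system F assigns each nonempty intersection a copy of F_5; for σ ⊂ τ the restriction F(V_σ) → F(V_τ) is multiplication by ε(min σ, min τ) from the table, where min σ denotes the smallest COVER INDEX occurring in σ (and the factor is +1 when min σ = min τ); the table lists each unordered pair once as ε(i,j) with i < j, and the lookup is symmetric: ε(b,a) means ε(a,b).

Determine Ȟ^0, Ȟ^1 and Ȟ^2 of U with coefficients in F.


intersection data:
  V12={t9,t20,t32} V13={t8,t24,t32} V14={t24,t25,t34} V15={t15,t23,t31,t34} V16={t5,t20,t31} V23={t7,t19,t32} V24={t10,t13,t30} V25={t2,t10,t19} V26={t16,t20,t30} V34={t3,t24,t26} V35={t1,t19,t33} V36={t3,t4,t33} V45={t10,t18,t34} V46={t3,t14,t30} V56={t21,t31,t33}
  V123={t32} V126={t20} V134={t24} V145={t34} V156={t31} V235={t19} V245={t10} V246={t30} V346={t3} V356={t33}
C dims 6,15,10; δ0: rk_F5 6; δ1: rk_F5 9
Ȟ^0 = (6 − 6) − 0 = 0, so Ȟ^0 ≅ 0
Ȟ^1 = (15 − 9) − 6 = 0, so Ȟ^1 ≅ 0
Ȟ^2 = (10 − 0) − 9 = 1, so Ȟ^2 ≅ Z/5

Ȟ^0 ≅ 0, Ȟ^1 ≅ 0, Ȟ^2 ≅ Z/5


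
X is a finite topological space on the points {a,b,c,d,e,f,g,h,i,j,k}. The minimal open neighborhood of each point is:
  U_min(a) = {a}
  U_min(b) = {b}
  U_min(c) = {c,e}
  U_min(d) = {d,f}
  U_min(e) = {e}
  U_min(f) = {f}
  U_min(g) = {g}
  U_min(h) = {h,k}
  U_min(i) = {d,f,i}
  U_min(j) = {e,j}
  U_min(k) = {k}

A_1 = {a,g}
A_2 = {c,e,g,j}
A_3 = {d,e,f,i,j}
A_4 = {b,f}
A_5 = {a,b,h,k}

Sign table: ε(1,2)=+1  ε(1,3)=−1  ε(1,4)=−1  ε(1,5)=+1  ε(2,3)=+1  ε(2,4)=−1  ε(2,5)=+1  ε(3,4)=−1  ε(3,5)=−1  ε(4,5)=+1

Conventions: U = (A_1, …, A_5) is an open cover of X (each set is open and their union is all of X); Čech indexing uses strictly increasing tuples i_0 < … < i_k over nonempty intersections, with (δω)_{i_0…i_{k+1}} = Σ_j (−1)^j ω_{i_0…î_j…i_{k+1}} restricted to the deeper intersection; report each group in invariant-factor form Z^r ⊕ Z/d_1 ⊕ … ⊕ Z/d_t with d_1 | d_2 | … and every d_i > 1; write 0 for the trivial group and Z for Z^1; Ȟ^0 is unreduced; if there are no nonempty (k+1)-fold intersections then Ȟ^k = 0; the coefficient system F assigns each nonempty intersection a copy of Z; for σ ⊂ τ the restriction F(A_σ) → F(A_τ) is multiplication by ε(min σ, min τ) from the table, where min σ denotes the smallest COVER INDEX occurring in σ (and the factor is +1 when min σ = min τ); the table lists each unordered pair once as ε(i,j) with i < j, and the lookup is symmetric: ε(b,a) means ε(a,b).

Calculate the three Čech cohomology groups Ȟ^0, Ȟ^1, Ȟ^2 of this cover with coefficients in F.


Ȟ^0 = 0, Ȟ^1 = Z/2, Ȟ^2 = 0

nonempty overlaps:
  A12={g} A15={a} A23={e,j} A34={f} A45={b}
C dims 5,5; δ0: rk 5, SNF 1^4·2
degree 0: 5−5−0 = 0 → Ȟ^0 ≅ 0
degree 1: 5−0−5 = 0 plus torsion [2] → Ȟ^1 ≅ Z/2
degree 2: 0−0−0 = 0 → Ȟ^2 ≅ 0


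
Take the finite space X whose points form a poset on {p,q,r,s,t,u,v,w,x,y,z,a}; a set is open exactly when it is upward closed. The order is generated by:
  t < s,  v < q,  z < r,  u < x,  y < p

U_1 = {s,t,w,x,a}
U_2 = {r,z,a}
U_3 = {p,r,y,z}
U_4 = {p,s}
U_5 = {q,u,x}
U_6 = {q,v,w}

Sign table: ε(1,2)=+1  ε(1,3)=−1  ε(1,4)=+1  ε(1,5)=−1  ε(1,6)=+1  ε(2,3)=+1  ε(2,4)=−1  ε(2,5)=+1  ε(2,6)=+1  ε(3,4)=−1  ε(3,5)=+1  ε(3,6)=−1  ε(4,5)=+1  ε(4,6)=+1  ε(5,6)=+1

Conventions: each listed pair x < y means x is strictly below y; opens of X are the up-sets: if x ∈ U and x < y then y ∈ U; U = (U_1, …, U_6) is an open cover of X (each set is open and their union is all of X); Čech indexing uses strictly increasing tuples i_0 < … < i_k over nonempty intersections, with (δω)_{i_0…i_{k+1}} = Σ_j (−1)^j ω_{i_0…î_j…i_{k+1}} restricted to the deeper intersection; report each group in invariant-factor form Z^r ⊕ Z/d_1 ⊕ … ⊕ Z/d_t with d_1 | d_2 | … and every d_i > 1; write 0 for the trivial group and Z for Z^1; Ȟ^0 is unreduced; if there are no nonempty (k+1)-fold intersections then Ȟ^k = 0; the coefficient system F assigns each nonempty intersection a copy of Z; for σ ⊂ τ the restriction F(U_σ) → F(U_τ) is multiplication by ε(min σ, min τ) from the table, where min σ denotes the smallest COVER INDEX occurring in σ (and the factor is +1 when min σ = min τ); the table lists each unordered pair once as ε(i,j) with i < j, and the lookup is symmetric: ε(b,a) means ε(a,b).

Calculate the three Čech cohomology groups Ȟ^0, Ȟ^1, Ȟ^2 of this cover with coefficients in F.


Ȟ^0(U;F) ≅ 0,  Ȟ^1(U;F) ≅ Z ⊕ Z/2,  Ȟ^2(U;F) ≅ 0

nerve of the cover:
  U12={a} U14={s} U15={x} U16={w} U23={r,z} U34={p} U56={q}
C dims 6,7; δ0: rk 6, SNF 1^5·2
Ȟ^0 = (6 − 6) − 0 = 0, so Ȟ^0 ≅ 0
Ȟ^1 = (7 − 0) − 6 = 1 plus torsion [2], so Ȟ^1 ≅ Z ⊕ Z/2
Ȟ^2 = (0 − 0) − 0 = 0, so Ȟ^2 ≅ 0


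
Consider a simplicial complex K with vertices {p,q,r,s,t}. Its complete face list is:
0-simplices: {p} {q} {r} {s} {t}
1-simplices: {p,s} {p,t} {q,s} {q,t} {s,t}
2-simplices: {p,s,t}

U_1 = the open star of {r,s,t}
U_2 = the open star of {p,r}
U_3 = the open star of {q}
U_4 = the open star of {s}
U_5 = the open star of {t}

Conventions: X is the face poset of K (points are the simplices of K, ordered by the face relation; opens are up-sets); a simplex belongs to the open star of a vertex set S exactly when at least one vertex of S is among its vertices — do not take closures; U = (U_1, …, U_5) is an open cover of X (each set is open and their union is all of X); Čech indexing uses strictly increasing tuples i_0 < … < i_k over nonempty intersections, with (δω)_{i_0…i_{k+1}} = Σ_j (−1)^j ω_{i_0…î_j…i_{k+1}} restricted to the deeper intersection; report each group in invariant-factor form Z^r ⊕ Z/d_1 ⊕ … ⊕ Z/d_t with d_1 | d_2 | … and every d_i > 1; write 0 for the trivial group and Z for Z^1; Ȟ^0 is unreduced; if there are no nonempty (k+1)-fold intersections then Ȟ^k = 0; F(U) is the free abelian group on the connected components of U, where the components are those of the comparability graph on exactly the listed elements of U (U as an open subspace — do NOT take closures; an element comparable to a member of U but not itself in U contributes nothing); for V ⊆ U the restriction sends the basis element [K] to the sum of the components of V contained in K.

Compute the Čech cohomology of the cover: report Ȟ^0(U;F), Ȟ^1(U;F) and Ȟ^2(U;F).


nonempty intersections:
  U1={{r},{s},{t},{p,s},{p,t},{q,s},{q,t},{s,t},{p,s,t}} U2={{p},{r},{p,s},{p,t},{p,s,t}} U3={{q},{q,s},{q,t}} U4={{s},{p,s},{q,s},{s,t},{p,s,t}} U5={{t},{p,t},{q,t},{s,t},{p,s,t}}
  U12={{r},{p,s},{p,t},{p,s,t}} U13={{q,s},{q,t}} U14={{s},{p,s},{q,s},{s,t},{p,s,t}} U15={{t},{p,t},{q,t},{s,t},{p,s,t}} U24={{p,s},{p,s,t}} U25={{p,t},{p,s,t}} U34={{q,s}} U35={{q,t}} U45={{s,t},{p,s,t}}
  U124={{p,s},{p,s,t}} U125={{p,t},{p,s,t}} U134={{q,s}} U135={{q,t}} U145={{s,t},{p,s,t}} U245={{p,s,t}}
  U1245={{p,s,t}}
components per intersection:
  U1: {{r}} {{s},{t},{p,s},{p,t},{q,s},{q,t},{s,t},{p,s,t}}
  U2: {{p},{p,s},{p,t},{p,s,t}} {{r}}
  U3: {{q},{q,s},{q,t}}
  U4: {{s},{p,s},{q,s},{s,t},{p,s,t}}
  U5: {{t},{p,t},{q,t},{s,t},{p,s,t}}
  U12: {{r}} {{p,s},{p,t},{p,s,t}}
  U13: {{q,s}} {{q,t}}
  U14: {{s},{p,s},{q,s},{s,t},{p,s,t}}
  U15: {{t},{p,t},{q,t},{s,t},{p,s,t}}
  U24: {{p,s},{p,s,t}}
  U25: {{p,t},{p,s,t}}
  U34: {{q,s}}
  U35: {{q,t}}
  U45: {{s,t},{p,s,t}}
  U124: {{p,s},{p,s,t}}
  U125: {{p,t},{p,s,t}}
  U134: {{q,s}}
  U135: {{q,t}}
  U145: {{s,t},{p,s,t}}
  U245: {{p,s,t}}
  U1245: {{p,s,t}}
C dims 7,11,6,1; δ0: rk 5, SNF 1^5; δ1: rk 5, SNF 1^5; δ2: rk 1, SNF 1^1
Ȟ^0: (7−5)−0=2 ⇒ Z^2
Ȟ^1: (11−5)−5=1 ⇒ Z
Ȟ^2: (6−1)−5=0 ⇒ 0

Ȟ^0 ≅ Z^2, Ȟ^1 ≅ Z and Ȟ^2 ≅ 0


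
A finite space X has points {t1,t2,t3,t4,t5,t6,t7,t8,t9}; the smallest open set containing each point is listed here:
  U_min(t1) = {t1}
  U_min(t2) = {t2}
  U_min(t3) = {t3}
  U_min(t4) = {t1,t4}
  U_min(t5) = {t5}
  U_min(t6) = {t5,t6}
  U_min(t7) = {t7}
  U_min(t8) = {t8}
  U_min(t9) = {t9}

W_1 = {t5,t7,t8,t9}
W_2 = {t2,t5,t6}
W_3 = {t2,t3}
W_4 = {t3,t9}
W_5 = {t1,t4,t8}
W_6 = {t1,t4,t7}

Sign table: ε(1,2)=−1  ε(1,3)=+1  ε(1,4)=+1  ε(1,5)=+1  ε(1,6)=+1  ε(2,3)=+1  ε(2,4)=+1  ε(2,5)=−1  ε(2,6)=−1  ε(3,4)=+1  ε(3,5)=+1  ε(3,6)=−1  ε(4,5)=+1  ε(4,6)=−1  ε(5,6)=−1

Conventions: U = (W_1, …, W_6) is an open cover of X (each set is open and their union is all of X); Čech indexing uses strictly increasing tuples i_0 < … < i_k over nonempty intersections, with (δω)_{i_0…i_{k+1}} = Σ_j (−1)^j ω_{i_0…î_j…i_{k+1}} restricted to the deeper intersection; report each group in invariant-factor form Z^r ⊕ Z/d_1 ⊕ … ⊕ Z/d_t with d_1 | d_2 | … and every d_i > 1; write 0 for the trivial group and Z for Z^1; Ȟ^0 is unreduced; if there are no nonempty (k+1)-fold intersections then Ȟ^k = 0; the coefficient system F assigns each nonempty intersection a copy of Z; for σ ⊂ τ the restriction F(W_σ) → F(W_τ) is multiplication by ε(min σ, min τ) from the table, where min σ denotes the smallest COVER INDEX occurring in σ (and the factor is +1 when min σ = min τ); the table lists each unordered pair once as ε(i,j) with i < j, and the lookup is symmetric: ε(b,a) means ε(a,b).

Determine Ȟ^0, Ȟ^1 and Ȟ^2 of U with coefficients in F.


Ȟ^0(U;F) ≅ 0, Ȟ^1(U;F) ≅ Z ⊕ Z/2 and Ȟ^2(U;F) ≅ 0

nonempty intersections:
  W12={t5} W14={t9} W15={t8} W16={t7} W23={t2} W34={t3} W56={t1,t4}
C dims 6,7; δ0: rk 6, SNF 1^5·2
Ȟ^0: (6−6)−0=0 ⇒ 0
Ȟ^1: (7−0)−6=1 plus torsion [2] ⇒ Z ⊕ Z/2
Ȟ^2: (0−0)−0=0 ⇒ 0


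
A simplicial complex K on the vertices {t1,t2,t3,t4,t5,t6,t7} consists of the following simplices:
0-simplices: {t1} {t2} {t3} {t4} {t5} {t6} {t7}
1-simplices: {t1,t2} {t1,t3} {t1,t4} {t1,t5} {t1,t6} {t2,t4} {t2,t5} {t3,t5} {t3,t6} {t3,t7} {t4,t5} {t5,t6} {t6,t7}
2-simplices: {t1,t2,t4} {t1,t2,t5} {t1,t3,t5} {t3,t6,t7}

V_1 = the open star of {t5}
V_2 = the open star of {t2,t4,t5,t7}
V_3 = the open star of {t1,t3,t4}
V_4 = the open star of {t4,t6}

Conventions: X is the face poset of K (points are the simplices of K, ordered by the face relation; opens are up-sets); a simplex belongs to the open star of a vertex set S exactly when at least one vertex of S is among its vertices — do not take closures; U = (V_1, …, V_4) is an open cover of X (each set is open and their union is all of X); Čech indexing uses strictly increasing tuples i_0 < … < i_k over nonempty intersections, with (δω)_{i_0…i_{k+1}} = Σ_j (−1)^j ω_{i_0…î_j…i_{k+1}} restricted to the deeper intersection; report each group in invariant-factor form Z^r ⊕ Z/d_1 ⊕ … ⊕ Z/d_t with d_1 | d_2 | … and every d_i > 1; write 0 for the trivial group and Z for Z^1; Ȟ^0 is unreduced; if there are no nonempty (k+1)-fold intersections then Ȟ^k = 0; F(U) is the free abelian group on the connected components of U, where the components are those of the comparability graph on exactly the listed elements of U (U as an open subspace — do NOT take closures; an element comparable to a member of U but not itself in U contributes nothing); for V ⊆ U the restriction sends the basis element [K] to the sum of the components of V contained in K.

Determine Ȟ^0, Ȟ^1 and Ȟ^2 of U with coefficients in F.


nerve simplices:
  V1={{t5},{t1,t5},{t2,t5},{t3,t5},{t4,t5},{t5,t6},{t1,t2,t5},{t1,t3,t5}} V2={{t2},{t4},{t5},{t7},{t1,t2},{t1,t4},{t1,t5},{t2,t4},{t2,t5},{t3,t5},{t3,t7},{t4,t5},{t5,t6},{t6,t7},{t1,t2,t4},{t1,t2,t5},{t1,t3,t5},{t3,t6,t7}} V3={{t1},{t3},{t4},{t1,t2},{t1,t3},{t1,t4},{t1,t5},{t1,t6},{t2,t4},{t3,t5},{t3,t6},{t3,t7},{t4,t5},{t1,t2,t4},{t1,t2,t5},{t1,t3,t5},{t3,t6,t7}} V4={{t4},{t6},{t1,t4},{t1,t6},{t2,t4},{t3,t6},{t4,t5},{t5,t6},{t6,t7},{t1,t2,t4},{t3,t6,t7}}
  V12={{t5},{t1,t5},{t2,t5},{t3,t5},{t4,t5},{t5,t6},{t1,t2,t5},{t1,t3,t5}} V13={{t1,t5},{t3,t5},{t4,t5},{t1,t2,t5},{t1,t3,t5}} V14={{t4,t5},{t5,t6}} V23={{t4},{t1,t2},{t1,t4},{t1,t5},{t2,t4},{t3,t5},{t3,t7},{t4,t5},{t1,t2,t4},{t1,t2,t5},{t1,t3,t5},{t3,t6,t7}} V24={{t4},{t1,t4},{t2,t4},{t4,t5},{t5,t6},{t6,t7},{t1,t2,t4},{t3,t6,t7}} V34={{t4},{t1,t4},{t1,t6},{t2,t4},{t3,t6},{t4,t5},{t1,t2,t4},{t3,t6,t7}}
  V123={{t1,t5},{t3,t5},{t4,t5},{t1,t2,t5},{t1,t3,t5}} V124={{t4,t5},{t5,t6}} V134={{t4,t5}} V234={{t4},{t1,t4},{t2,t4},{t4,t5},{t1,t2,t4},{t3,t6,t7}}
  V1234={{t4,t5}}
components per intersection:
  V1: {{t5},{t1,t5},{t2,t5},{t3,t5},{t4,t5},{t5,t6},{t1,t2,t5},{t1,t3,t5}}
  V2: {{t2},{t4},{t5},{t1,t2},{t1,t4},{t1,t5},{t2,t4},{t2,t5},{t3,t5},{t4,t5},{t5,t6},{t1,t2,t4},{t1,t2,t5},{t1,t3,t5}} {{t7},{t3,t7},{t6,t7},{t3,t6,t7}}
  V3: {{t1},{t3},{t4},{t1,t2},{t1,t3},{t1,t4},{t1,t5},{t1,t6},{t2,t4},{t3,t5},{t3,t6},{t3,t7},{t4,t5},{t1,t2,t4},{t1,t2,t5},{t1,t3,t5},{t3,t6,t7}}
  V4: {{t4},{t1,t4},{t2,t4},{t4,t5},{t1,t2,t4}} {{t6},{t1,t6},{t3,t6},{t5,t6},{t6,t7},{t3,t6,t7}}
  V12: {{t5},{t1,t5},{t2,t5},{t3,t5},{t4,t5},{t5,t6},{t1,t2,t5},{t1,t3,t5}}
  V13: {{t1,t5},{t3,t5},{t1,t2,t5},{t1,t3,t5}} {{t4,t5}}
  V14: {{t4,t5}} {{t5,t6}}
  V23: {{t4},{t1,t2},{t1,t4},{t1,t5},{t2,t4},{t3,t5},{t4,t5},{t1,t2,t4},{t1,t2,t5},{t1,t3,t5}} {{t3,t7},{t3,t6,t7}}
  V24: {{t4},{t1,t4},{t2,t4},{t4,t5},{t1,t2,t4}} {{t5,t6}} {{t6,t7},{t3,t6,t7}}
  V34: {{t4},{t1,t4},{t2,t4},{t4,t5},{t1,t2,t4}} {{t1,t6}} {{t3,t6},{t3,t6,t7}}
  V123: {{t1,t5},{t3,t5},{t1,t2,t5},{t1,t3,t5}} {{t4,t5}}
  V124: {{t4,t5}} {{t5,t6}}
  V134: {{t4,t5}}
  V234: {{t4},{t1,t4},{t2,t4},{t4,t5},{t1,t2,t4}} {{t3,t6,t7}}
  V1234: {{t4,t5}}
C dims 6,13,7,1; δ0: rk 5, SNF 1^5; δ1: rk 6, SNF 1^6; δ2: rk 1, SNF 1^1
degree 0: 6−5−0 = 1 → Ȟ^0 ≅ Z
degree 1: 13−6−5 = 2 → Ȟ^1 ≅ Z^2
degree 2: 7−1−6 = 0 → Ȟ^2 ≅ 0

Ȟ^0(U;F) ≅ Z,  Ȟ^1(U;F) ≅ Z^2,  Ȟ^2(U;F) ≅ 0


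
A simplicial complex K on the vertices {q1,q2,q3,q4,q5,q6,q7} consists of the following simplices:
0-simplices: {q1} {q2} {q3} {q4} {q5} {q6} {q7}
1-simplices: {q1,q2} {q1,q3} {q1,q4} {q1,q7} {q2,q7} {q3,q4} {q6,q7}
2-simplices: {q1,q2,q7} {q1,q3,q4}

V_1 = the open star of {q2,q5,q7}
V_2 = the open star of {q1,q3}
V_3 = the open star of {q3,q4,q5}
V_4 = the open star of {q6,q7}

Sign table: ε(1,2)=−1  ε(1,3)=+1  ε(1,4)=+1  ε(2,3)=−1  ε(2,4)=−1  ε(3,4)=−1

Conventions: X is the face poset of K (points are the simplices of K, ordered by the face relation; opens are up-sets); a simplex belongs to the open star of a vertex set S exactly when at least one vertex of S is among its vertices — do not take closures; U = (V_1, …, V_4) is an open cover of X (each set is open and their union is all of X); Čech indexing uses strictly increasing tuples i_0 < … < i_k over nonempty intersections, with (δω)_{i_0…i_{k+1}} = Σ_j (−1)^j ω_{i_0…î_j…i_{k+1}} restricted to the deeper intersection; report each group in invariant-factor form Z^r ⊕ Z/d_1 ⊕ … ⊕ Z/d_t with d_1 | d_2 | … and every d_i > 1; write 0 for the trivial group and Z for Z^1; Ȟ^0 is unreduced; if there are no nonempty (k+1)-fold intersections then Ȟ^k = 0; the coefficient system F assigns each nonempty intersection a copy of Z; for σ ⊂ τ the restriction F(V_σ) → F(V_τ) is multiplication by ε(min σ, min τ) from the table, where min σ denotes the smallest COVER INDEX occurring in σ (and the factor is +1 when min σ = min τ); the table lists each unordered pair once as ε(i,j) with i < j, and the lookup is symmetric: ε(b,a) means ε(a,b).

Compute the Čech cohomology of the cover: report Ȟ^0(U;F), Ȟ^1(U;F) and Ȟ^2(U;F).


Ȟ^0(U;F) ≅ Z,  Ȟ^1(U;F) ≅ Z,  Ȟ^2(U;F) ≅ 0

nonempty intersections:
  V1={{q2},{q5},{q7},{q1,q2},{q1,q7},{q2,q7},{q6,q7},{q1,q2,q7}} V2={{q1},{q3},{q1,q2},{q1,q3},{q1,q4},{q1,q7},{q3,q4},{q1,q2,q7},{q1,q3,q4}} V3={{q3},{q4},{q5},{q1,q3},{q1,q4},{q3,q4},{q1,q3,q4}} V4={{q6},{q7},{q1,q7},{q2,q7},{q6,q7},{q1,q2,q7}}
  V12={{q1,q2},{q1,q7},{q1,q2,q7}} V13={{q5}} V14={{q7},{q1,q7},{q2,q7},{q6,q7},{q1,q2,q7}} V23={{q3},{q1,q3},{q1,q4},{q3,q4},{q1,q3,q4}} V24={{q1,q7},{q1,q2,q7}}
  V124={{q1,q7},{q1,q2,q7}}
C dims 4,5,1; δ0: rk 3, SNF 1^3; δ1: rk 1, SNF 1^1
Ȟ^0: (4−3)−0=1 ⇒ Z
Ȟ^1: (5−1)−3=1 ⇒ Z
Ȟ^2: (1−0)−1=0 ⇒ 0


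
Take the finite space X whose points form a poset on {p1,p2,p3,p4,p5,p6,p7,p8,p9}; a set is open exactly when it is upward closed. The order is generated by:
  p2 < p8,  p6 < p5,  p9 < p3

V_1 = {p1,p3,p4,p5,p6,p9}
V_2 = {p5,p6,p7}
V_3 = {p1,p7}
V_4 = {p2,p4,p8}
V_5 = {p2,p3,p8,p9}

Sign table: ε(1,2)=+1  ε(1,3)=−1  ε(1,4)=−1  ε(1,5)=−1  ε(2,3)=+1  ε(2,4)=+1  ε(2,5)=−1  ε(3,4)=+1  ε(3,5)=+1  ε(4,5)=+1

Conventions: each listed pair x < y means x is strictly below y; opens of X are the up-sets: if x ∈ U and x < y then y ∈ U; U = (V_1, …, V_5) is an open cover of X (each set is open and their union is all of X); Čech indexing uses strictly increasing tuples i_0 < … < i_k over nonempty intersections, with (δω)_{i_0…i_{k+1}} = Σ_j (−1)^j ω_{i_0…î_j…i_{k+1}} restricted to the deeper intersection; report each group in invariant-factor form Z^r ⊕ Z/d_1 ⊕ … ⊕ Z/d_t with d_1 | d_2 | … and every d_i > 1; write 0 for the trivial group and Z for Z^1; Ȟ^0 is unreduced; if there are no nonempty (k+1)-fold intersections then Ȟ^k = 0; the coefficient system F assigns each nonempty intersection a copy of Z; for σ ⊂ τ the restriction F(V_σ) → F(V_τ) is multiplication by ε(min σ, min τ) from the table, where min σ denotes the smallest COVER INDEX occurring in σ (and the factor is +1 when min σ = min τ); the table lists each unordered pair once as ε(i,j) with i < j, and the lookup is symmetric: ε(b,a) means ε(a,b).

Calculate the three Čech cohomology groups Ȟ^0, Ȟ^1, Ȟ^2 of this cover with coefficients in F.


Ȟ^0 = 0; Ȟ^1 = Z ⊕ Z/2; Ȟ^2 = 0

cover nerve:
  V12={p5,p6} V13={p1} V14={p4} V15={p3,p9} V23={p7} V45={p2,p8}
C dims 5,6; δ0: rk 5, SNF 1^4·2
Ȟ^0: (5−5)−0=0 ⇒ 0
Ȟ^1: (6−0)−5=1 plus torsion [2] ⇒ Z ⊕ Z/2
Ȟ^2: (0−0)−0=0 ⇒ 0
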